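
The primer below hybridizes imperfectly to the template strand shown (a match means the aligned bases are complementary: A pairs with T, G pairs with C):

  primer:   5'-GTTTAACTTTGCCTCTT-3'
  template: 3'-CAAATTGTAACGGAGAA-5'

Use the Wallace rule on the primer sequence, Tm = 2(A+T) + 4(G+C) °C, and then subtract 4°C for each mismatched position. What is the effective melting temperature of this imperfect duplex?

42°C

Primer base counts: A=2, T=9, G=2, C=4 → A+T=11, G+C=6
Perfect-match Tm = 2(11) + 4(6) = 22 + 24 = 46°C
Mismatches (positions where the bases are not complementary): 1 (at position 8)
Effective Tm = 46 − 1×4 = 46 − 4 = 42°C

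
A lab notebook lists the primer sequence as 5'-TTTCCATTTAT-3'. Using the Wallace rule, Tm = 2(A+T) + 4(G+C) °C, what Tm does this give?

Scanning the sequence gives G=0, T=7, A=2, C=2.
AT pairs contribute 9, GC pairs contribute 2.
Tm = 2×9 + 4×2 = 26°C

26°C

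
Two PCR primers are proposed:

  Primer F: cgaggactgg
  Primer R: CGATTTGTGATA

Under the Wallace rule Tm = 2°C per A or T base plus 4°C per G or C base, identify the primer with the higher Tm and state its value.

Primer F: A+T=3, G+C=7 → Tm = 2(3)+4(7) = 34°C
Primer R: A+T=8, G+C=4 → Tm = 2(8)+4(4) = 32°C
34°C vs 32°C → primer F is higher.

Primer F, 34°C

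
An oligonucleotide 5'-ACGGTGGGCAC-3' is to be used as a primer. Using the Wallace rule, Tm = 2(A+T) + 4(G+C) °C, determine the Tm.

Counting bases: G=5, A=2, C=3, T=1
So N_AT = 3 and N_GC = 8.
Tm = 2(3) + 4(8) = 6 + 32 = 38°C

38°C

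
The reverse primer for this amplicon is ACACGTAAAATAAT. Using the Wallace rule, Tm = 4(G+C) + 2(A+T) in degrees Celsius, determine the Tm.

34°C

Scanning the sequence gives T=3, A=8, G=1, C=2.
A+T = 11, G+C = 3
Tm = 2(11) + 4(3) = 22 + 12 = 34°C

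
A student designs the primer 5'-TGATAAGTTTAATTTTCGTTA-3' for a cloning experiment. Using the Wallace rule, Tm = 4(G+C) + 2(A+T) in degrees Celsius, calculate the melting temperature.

G=3, A=6, T=11, C=1
A+T = 17, G+C = 4
Tm = 2(17) + 4(4) = 34 + 16 = 50°C

50°C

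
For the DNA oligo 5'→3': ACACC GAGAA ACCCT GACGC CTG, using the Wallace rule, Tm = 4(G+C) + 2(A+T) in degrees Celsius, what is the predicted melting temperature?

G=5, T=2, A=7, C=9
AT pairs contribute 9, GC pairs contribute 14.
Tm = 2(9) + 4(14) = 18 + 56 = 74°C

74°C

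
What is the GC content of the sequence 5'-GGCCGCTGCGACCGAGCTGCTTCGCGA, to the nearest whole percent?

74%

Scanning the sequence gives A=3, C=10, T=4, G=10.
G+C = 10 + 10 = 20 out of 27 bases
%GC = 20/27 × 100 = 74.07% ≈ 74%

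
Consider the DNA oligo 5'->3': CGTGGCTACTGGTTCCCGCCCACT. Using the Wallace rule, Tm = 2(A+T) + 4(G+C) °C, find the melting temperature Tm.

G=6, A=2, T=6, C=10
So N_AT = 8 and N_GC = 16.
Tm = 2(8) + 4(16) = 16 + 64 = 80°C

80°C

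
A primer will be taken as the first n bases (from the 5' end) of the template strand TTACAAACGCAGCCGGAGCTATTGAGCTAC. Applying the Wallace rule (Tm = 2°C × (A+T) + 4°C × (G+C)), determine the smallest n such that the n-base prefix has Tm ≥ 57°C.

n = 19

First 18 bases: TTACAAACGCAGCCGGAG → Tm = 56°C (< 57°C)
First 19 bases: TTACAAACGCAGCCGGAGC → Tm = 60°C (≥ 57°C)
Since every base adds ≥2°C, Tm only increases with n, so the threshold is first crossed at n = 19.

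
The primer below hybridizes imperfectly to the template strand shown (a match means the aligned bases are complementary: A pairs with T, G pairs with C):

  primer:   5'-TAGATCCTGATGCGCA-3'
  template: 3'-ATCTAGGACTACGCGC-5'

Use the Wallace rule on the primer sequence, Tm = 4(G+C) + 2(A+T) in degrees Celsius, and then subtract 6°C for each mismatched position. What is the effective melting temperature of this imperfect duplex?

Primer base counts: A=4, T=4, G=4, C=4 → A+T=8, G+C=8
Perfect-match Tm = 2(8) + 4(8) = 16 + 32 = 48°C
Mismatches (positions where the bases are not complementary): 1 (at position 16)
Effective Tm = 48 − 1×6 = 48 − 6 = 42°C

42°C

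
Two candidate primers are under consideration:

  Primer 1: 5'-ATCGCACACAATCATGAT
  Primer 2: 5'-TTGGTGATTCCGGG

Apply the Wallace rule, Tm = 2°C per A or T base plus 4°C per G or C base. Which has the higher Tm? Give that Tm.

Primer 1: A+T=11, G+C=7 → Tm = 2(11)+4(7) = 50°C
Primer 2: A+T=6, G+C=8 → Tm = 2(6)+4(8) = 44°C
50°C vs 44°C → primer 1 is higher.

Primer 1, 50°C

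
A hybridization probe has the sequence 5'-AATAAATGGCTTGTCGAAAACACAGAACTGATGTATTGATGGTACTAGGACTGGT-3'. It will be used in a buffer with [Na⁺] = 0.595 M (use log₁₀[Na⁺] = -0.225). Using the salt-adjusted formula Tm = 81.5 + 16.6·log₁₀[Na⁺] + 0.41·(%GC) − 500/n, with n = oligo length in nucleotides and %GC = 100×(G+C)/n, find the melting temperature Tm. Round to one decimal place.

84.3°C

Length n = 55. Counting bases: G=14, A=19, C=7, T=15
G+C = 21, so %GC = 21/55 × 100 = 38.182%
Salt term: 16.6 × (-0.225) = -3.735
GC term: 0.41 × 38.182 = 15.655; length term: −500/55 = −9.091
Tm = 81.5 + (-3.735) + 15.655 − 9.091 = 84.329 → 84.3°C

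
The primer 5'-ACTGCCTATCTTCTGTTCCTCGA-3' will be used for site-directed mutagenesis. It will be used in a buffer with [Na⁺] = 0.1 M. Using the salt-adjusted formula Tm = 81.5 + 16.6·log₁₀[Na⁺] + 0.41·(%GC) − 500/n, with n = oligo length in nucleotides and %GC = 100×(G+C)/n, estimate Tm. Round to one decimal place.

62.8°C

Length n = 23. T=9, G=3, C=8, A=3
G+C = 11, so %GC = 11/23 × 100 = 47.826%
Salt term: 16.6 × (-1) = -16.6
GC term: 0.41 × 47.826 = 19.609; length term: −500/23 = −21.739
Tm = 81.5 + (-16.6) + 19.609 − 21.739 = 62.77 → 62.8°C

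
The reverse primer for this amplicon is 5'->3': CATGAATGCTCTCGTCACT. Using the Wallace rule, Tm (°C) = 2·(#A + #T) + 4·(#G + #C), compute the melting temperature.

Scanning the sequence gives A=4, C=6, G=3, T=6.
AT pairs contribute 10, GC pairs contribute 9.
Tm = 2×10 + 4×9 = 56°C

56°C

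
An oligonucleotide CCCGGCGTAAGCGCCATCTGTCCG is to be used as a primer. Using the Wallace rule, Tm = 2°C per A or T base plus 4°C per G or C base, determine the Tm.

82°C

Base counts: G=7, T=4, C=10, A=3
AT pairs contribute 7, GC pairs contribute 17.
Tm = 2×7 + 4×17 = 82°C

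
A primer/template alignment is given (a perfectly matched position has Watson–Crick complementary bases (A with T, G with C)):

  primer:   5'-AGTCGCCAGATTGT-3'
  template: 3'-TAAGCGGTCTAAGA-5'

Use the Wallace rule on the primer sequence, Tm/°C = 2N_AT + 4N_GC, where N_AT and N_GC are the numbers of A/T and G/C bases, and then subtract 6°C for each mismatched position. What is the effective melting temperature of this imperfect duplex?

30°C

Primer base counts: A=3, T=4, G=4, C=3 → A+T=7, G+C=7
Perfect-match Tm = 2(7) + 4(7) = 14 + 28 = 42°C
Mismatches (positions where the bases are not complementary): 2 (at positions 2, 13)
Effective Tm = 42 − 2×6 = 42 − 12 = 30°C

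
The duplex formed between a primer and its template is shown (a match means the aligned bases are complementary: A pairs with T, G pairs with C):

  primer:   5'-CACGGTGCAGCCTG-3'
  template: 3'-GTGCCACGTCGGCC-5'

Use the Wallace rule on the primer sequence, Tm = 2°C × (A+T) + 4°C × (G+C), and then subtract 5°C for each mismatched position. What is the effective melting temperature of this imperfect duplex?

Primer base counts: A=2, T=2, G=5, C=5 → A+T=4, G+C=10
Perfect-match Tm = 2(4) + 4(10) = 8 + 40 = 48°C
Mismatches (positions where the bases are not complementary): 1 (at position 13)
Effective Tm = 48 − 1×5 = 48 − 5 = 43°C

43°C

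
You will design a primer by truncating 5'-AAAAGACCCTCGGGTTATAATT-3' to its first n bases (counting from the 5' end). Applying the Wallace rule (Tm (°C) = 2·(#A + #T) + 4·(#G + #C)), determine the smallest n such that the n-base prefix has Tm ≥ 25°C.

First 8 bases: AAAAGACC → Tm = 22°C (< 25°C)
First 9 bases: AAAAGACCC → Tm = 26°C (≥ 25°C)
Each additional base adds 2°C (A/T) or 4°C (G/C), so Tm is non-decreasing in n; n = 9 is the first length to reach 25°C.

n = 9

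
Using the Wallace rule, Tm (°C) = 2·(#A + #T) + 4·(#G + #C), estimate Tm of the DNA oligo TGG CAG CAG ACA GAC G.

Counting bases: A=5, G=6, C=4, T=1
A+T = 6, G+C = 10
Tm = 4·10 + 2·6 = 40 + 12 = 52°C

52°C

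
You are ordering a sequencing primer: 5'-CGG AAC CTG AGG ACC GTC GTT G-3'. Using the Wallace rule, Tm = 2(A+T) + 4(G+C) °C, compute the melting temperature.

Counting bases: G=8, C=6, T=4, A=4
A+T = 8, G+C = 14
Tm = 2×8 + 4×14 = 72°C

72°C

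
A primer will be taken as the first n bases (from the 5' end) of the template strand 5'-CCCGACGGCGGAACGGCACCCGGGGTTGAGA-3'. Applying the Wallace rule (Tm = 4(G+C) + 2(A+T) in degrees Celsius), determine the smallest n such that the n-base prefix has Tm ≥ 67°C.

First 18 bases: CCCGACGGCGGAACGGCA → Tm = 64°C (< 67°C)
First 19 bases: CCCGACGGCGGAACGGCAC → Tm = 68°C (≥ 67°C)
Each additional base adds 2°C (A/T) or 4°C (G/C), so Tm is non-decreasing in n; n = 19 is the first length to reach 67°C.

n = 19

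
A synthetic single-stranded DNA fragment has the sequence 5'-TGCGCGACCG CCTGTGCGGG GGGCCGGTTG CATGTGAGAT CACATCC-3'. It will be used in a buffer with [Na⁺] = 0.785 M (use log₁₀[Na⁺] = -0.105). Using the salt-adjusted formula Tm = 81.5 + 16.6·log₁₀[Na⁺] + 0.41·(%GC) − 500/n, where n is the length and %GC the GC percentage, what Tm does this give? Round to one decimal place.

97.0°C

Length n = 47. Counting bases: G=18, A=6, T=9, C=14
G+C = 32, so %GC = 32/47 × 100 = 68.085%
Salt term: 16.6 × (-0.105) = -1.743
GC term: 0.41 × 68.085 = 27.915; length term: −500/47 = −10.638
Tm = 81.5 + (-1.743) + 27.915 − 10.638 = 97.034 → 97.0°C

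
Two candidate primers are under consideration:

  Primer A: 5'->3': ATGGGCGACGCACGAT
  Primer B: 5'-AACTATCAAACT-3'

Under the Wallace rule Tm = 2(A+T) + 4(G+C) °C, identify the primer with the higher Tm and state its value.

Primer A: A+T=6, G+C=10 → Tm = 2(6)+4(10) = 52°C
Primer B: A+T=9, G+C=3 → Tm = 2(9)+4(3) = 30°C
52°C vs 30°C → primer A is higher.

Primer A, 52°C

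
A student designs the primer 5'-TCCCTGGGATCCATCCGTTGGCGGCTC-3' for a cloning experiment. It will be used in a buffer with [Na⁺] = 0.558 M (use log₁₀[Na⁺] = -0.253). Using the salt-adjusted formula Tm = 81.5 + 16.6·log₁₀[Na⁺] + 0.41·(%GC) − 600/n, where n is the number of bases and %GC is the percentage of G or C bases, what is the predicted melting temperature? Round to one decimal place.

82.4°C

Length n = 27. T=7, G=8, A=2, C=10
G+C = 18, so %GC = 18/27 × 100 = 66.667%
Salt term: 16.6 × (-0.253) = -4.2
GC term: 0.41 × 66.667 = 27.333; length term: −600/27 = −22.222
Tm = 81.5 + (-4.2) + 27.333 − 22.222 = 82.411 → 82.4°C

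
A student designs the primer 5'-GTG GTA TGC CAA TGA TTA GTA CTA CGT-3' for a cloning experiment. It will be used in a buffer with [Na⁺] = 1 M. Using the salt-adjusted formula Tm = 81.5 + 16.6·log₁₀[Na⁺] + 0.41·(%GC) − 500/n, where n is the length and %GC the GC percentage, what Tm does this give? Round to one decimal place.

79.7°C

Length n = 27. Counting bases: C=4, T=9, A=7, G=7
G+C = 11, so %GC = 11/27 × 100 = 40.741%
Salt term: 16.6 × (0) = 0
GC term: 0.41 × 40.741 = 16.704; length term: −500/27 = −18.519
Tm = 81.5 + (0) + 16.704 − 18.519 = 79.685 → 79.7°C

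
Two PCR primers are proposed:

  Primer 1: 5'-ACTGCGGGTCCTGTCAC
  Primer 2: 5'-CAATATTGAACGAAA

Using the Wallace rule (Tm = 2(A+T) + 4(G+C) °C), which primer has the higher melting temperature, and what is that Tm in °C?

Primer 1, 56°C

Primer 1: A+T=6, G+C=11 → Tm = 2(6)+4(11) = 56°C
Primer 2: A+T=11, G+C=4 → Tm = 2(11)+4(4) = 38°C
56°C vs 38°C → primer 1 is higher.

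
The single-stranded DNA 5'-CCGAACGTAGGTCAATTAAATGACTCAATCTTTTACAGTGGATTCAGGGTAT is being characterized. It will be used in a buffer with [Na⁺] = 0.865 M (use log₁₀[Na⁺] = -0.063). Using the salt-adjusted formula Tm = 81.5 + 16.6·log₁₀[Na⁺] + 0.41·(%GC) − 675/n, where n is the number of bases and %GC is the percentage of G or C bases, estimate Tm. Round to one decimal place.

83.2°C

Length n = 52. Scanning the sequence gives G=11, C=9, A=16, T=16.
G+C = 20, so %GC = 20/52 × 100 = 38.462%
Salt term: 16.6 × (-0.063) = -1.046
GC term: 0.41 × 38.462 = 15.769; length term: −675/52 = −12.981
Tm = 81.5 + (-1.046) + 15.769 − 12.981 = 83.242 → 83.2°C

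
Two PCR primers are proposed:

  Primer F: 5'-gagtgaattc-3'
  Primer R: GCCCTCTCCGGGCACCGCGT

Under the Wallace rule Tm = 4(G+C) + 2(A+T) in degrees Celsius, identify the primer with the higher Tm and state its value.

Primer F: A+T=6, G+C=4 → Tm = 2(6)+4(4) = 28°C
Primer R: A+T=4, G+C=16 → Tm = 2(4)+4(16) = 72°C
28°C vs 72°C → primer R is higher.

Primer R, 72°C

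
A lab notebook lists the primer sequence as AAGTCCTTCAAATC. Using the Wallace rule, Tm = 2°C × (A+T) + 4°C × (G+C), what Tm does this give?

Counting bases: C=4, A=5, T=4, G=1
AT pairs contribute 9, GC pairs contribute 5.
Tm = 2(9) + 4(5) = 18 + 20 = 38°C

38°C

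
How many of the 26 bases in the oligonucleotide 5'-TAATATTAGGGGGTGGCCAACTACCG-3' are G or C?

13

Base counts: A=7, C=5, T=6, G=8
Total G or C: 8 + 5 = 13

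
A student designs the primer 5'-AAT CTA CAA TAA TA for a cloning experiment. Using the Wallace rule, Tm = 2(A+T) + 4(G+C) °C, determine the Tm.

32°C

Scanning the sequence gives A=8, T=4, C=2, G=0.
So N_AT = 12 and N_GC = 2.
Tm = 2×12 + 4×2 = 32°C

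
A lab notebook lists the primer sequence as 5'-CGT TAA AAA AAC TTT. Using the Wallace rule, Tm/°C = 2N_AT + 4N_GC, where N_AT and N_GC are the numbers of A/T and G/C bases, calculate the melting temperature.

A=7, C=2, T=5, G=1
AT pairs contribute 12, GC pairs contribute 3.
Tm = 2×12 + 4×3 = 36°C

36°C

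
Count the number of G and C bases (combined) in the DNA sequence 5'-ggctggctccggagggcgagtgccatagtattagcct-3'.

23

Base counts: G=14, A=6, C=9, T=8
G+C = 14 + 9 = 23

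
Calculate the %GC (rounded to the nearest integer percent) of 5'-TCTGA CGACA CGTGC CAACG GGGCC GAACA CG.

66%

Base counts: C=11, T=3, A=8, G=10
G+C = 10 + 11 = 21 out of 32 bases
%GC = 21/32 × 100 = 65.62% ≈ 66%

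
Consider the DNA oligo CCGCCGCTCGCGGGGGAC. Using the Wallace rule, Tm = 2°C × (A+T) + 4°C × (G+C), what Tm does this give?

68°C

Counting bases: T=1, C=8, A=1, G=8
So N_AT = 2 and N_GC = 16.
Tm = 4·16 + 2·2 = 64 + 4 = 68°C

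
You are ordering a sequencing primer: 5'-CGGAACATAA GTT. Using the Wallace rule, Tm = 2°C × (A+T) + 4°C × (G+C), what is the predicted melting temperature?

36°C

Scanning the sequence gives T=3, G=3, C=2, A=5.
A+T = 8, G+C = 5
Tm = 2(8) + 4(5) = 16 + 20 = 36°C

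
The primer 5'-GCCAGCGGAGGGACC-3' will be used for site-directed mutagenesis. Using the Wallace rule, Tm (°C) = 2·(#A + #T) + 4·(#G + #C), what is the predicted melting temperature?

Scanning the sequence gives C=5, G=7, T=0, A=3.
A+T = 3, G+C = 12
Tm = 2(3) + 4(12) = 6 + 48 = 54°C

54°C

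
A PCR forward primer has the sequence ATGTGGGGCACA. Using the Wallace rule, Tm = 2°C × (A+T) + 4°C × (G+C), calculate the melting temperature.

Scanning the sequence gives G=5, A=3, C=2, T=2.
A+T = 5, G+C = 7
Tm = 4·7 + 2·5 = 28 + 10 = 38°C

38°C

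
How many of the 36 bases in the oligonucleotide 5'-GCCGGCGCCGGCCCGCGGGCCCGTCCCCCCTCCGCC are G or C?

Counting bases: T=2, C=22, A=0, G=12
G+C = 12 + 22 = 34

34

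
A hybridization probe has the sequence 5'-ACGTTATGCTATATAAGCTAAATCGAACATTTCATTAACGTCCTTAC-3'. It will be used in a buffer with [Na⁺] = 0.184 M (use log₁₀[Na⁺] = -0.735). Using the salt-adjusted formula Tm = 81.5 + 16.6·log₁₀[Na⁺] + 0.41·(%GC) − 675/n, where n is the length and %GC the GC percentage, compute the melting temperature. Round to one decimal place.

68.0°C

Length n = 47. Scanning the sequence gives G=5, A=16, C=10, T=16.
G+C = 15, so %GC = 15/47 × 100 = 31.915%
Salt term: 16.6 × (-0.735) = -12.201
GC term: 0.41 × 31.915 = 13.085; length term: −675/47 = −14.362
Tm = 81.5 + (-12.201) + 13.085 − 14.362 = 68.022 → 68.0°C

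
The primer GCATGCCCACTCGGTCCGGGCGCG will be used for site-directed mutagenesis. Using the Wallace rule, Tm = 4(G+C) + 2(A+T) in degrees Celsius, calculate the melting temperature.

86°C

Counting bases: G=9, C=10, T=3, A=2
So N_AT = 5 and N_GC = 19.
Tm = 2(5) + 4(19) = 10 + 76 = 86°C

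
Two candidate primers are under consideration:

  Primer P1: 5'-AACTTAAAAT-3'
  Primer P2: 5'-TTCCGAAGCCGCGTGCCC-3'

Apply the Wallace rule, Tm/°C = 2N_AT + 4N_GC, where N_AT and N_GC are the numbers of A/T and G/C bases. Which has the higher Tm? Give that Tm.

Primer P1: A+T=9, G+C=1 → Tm = 2(9)+4(1) = 22°C
Primer P2: A+T=5, G+C=13 → Tm = 2(5)+4(13) = 62°C
22°C vs 62°C → primer P2 is higher.

Primer P2, 62°C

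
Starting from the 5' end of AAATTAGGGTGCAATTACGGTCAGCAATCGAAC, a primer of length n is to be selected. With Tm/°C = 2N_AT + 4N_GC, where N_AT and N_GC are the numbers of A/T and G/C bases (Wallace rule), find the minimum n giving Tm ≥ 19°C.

n = 8

First 7 bases: AAATTAG → Tm = 16°C (< 19°C)
First 8 bases: AAATTAGG → Tm = 20°C (≥ 19°C)
Since every base adds ≥2°C, Tm only increases with n, so the threshold is first crossed at n = 8.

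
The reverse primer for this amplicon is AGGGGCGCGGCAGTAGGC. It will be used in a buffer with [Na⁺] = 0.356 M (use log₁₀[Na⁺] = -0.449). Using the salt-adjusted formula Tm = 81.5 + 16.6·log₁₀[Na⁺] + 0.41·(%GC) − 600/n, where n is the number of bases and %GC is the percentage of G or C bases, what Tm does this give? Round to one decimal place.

Length n = 18. Scanning the sequence gives A=3, C=4, T=1, G=10.
G+C = 14, so %GC = 14/18 × 100 = 77.778%
Salt term: 16.6 × (-0.449) = -7.453
GC term: 0.41 × 77.778 = 31.889; length term: −600/18 = −33.333
Tm = 81.5 + (-7.453) + 31.889 − 33.333 = 72.603 → 72.6°C

72.6°C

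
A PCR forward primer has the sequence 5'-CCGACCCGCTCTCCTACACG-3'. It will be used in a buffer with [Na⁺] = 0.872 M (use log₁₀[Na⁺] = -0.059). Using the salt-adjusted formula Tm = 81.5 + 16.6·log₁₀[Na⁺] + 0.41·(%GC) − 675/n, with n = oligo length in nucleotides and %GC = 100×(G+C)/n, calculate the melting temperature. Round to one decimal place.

Length n = 20. T=3, A=3, G=3, C=11
G+C = 14, so %GC = 14/20 × 100 = 70%
Salt term: 16.6 × (-0.059) = -0.979
GC term: 0.41 × 70 = 28.7; length term: −675/20 = −33.75
Tm = 81.5 + (-0.979) + 28.7 − 33.75 = 75.471 → 75.5°C

75.5°C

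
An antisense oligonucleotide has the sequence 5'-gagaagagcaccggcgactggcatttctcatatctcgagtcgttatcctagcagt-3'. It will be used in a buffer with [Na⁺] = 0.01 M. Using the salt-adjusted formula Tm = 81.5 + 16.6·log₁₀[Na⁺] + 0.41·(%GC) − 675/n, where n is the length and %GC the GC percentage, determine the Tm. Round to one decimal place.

56.9°C

Length n = 55. Scanning the sequence gives T=14, G=14, C=14, A=13.
G+C = 28, so %GC = 28/55 × 100 = 50.909%
Salt term: 16.6 × (-2) = -33.2
GC term: 0.41 × 50.909 = 20.873; length term: −675/55 = −12.273
Tm = 81.5 + (-33.2) + 20.873 − 12.273 = 56.9 → 56.9°C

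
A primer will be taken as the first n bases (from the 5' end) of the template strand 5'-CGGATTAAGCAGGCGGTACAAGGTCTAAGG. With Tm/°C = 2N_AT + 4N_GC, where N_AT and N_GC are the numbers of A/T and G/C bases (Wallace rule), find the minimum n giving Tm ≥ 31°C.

First 10 bases: CGGATTAAGC → Tm = 30°C (< 31°C)
First 11 bases: CGGATTAAGCA → Tm = 32°C (≥ 31°C)
Since every base adds ≥2°C, Tm only increases with n, so the threshold is first crossed at n = 11.

n = 11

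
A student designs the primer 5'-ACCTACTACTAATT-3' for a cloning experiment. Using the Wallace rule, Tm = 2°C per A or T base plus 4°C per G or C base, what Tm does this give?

36°C

Base counts: A=5, C=4, T=5, G=0
So N_AT = 10 and N_GC = 4.
Tm = 4·4 + 2·10 = 16 + 20 = 36°C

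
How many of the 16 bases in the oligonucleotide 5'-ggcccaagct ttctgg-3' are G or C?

10

Scanning the sequence gives C=5, A=2, G=5, T=4.
G+C = 5 + 5 = 10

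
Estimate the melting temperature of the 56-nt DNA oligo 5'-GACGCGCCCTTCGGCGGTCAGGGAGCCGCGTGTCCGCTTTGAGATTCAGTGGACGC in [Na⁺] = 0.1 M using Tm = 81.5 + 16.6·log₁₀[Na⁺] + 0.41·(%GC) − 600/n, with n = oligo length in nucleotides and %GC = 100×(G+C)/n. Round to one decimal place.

82.0°C

Length n = 56. Base counts: C=17, T=11, A=7, G=21
G+C = 38, so %GC = 38/56 × 100 = 67.857%
Salt term: 16.6 × (-1) = -16.6
GC term: 0.41 × 67.857 = 27.821; length term: −600/56 = −10.714
Tm = 81.5 + (-16.6) + 27.821 − 10.714 = 82.007 → 82.0°C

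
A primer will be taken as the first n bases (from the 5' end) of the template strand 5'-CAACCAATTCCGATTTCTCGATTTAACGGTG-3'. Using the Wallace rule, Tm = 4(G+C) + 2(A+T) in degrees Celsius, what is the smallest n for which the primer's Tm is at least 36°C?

n = 12

First 11 bases: CAACCAATTCC → Tm = 32°C (< 36°C)
First 12 bases: CAACCAATTCCG → Tm = 36°C (≥ 36°C)
Since every base adds ≥2°C, Tm only increases with n, so the threshold is first crossed at n = 12.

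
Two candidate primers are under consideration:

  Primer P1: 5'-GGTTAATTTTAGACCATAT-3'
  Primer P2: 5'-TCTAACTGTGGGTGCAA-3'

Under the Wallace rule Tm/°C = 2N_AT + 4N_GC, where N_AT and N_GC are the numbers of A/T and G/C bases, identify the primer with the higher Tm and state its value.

Primer P2, 50°C

Primer P1: A+T=14, G+C=5 → Tm = 2(14)+4(5) = 48°C
Primer P2: A+T=9, G+C=8 → Tm = 2(9)+4(8) = 50°C
48°C vs 50°C → primer P2 is higher.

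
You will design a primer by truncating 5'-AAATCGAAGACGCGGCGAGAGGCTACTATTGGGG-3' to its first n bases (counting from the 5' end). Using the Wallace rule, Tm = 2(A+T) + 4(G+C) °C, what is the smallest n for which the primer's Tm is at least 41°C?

First 13 bases: AAATCGAAGACGC → Tm = 38°C (< 41°C)
First 14 bases: AAATCGAAGACGCG → Tm = 42°C (≥ 41°C)
Each additional base adds 2°C (A/T) or 4°C (G/C), so Tm is non-decreasing in n; n = 14 is the first length to reach 41°C.

n = 14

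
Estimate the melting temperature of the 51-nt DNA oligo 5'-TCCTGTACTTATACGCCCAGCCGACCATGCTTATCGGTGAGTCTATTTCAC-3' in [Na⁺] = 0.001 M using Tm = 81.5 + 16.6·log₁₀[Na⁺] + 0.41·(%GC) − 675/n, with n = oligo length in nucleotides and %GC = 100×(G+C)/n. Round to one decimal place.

38.6°C

Length n = 51. Base counts: C=16, T=16, G=9, A=10
G+C = 25, so %GC = 25/51 × 100 = 49.02%
Salt term: 16.6 × (-3) = -49.8
GC term: 0.41 × 49.02 = 20.098; length term: −675/51 = −13.235
Tm = 81.5 + (-49.8) + 20.098 − 13.235 = 38.563 → 38.6°C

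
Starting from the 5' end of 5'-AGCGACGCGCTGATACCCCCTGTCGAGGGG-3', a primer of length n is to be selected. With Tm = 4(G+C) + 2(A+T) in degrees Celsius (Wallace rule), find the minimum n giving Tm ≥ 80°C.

n = 24

First 23 bases: AGCGACGCGCTGATACCCCCTGT → Tm = 76°C (< 80°C)
First 24 bases: AGCGACGCGCTGATACCCCCTGTC → Tm = 80°C (≥ 80°C)
Each additional base adds 2°C (A/T) or 4°C (G/C), so Tm is non-decreasing in n; n = 24 is the first length to reach 80°C.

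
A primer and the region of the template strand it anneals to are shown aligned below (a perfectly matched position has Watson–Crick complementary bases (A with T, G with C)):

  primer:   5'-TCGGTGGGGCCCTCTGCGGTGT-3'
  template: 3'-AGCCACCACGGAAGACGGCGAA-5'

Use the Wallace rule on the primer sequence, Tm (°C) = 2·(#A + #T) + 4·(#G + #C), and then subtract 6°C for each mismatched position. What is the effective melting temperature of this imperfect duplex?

46°C

Primer base counts: A=0, T=6, G=10, C=6 → A+T=6, G+C=16
Perfect-match Tm = 2(6) + 4(16) = 12 + 64 = 76°C
Mismatches (positions where the bases are not complementary): 5 (at positions 8, 12, 18, 20, 21)
Effective Tm = 76 − 5×6 = 76 − 30 = 46°C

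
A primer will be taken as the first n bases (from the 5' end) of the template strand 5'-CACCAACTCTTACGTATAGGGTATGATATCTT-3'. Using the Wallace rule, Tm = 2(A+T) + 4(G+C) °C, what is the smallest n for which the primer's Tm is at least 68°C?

First 23 bases: CACCAACTCTTACGTATAGGGTA → Tm = 66°C (< 68°C)
First 24 bases: CACCAACTCTTACGTATAGGGTAT → Tm = 68°C (≥ 68°C)
Since every base adds ≥2°C, Tm only increases with n, so the threshold is first crossed at n = 24.

n = 24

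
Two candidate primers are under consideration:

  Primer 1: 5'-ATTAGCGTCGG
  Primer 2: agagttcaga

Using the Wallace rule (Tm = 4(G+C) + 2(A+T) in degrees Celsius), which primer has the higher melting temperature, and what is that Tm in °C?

Primer 1, 34°C

Primer 1: A+T=5, G+C=6 → Tm = 2(5)+4(6) = 34°C
Primer 2: A+T=6, G+C=4 → Tm = 2(6)+4(4) = 28°C
34°C vs 28°C → primer 1 is higher.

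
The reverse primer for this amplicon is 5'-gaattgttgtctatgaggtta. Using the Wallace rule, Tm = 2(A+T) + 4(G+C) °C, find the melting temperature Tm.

56°C

Counting bases: C=1, A=5, G=6, T=9
A+T = 14, G+C = 7
Tm = 4·7 + 2·14 = 28 + 28 = 56°C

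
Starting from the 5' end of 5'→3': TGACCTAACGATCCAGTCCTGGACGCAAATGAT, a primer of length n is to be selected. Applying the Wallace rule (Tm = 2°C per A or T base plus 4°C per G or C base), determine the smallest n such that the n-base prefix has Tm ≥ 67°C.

n = 22

First 21 bases: TGACCTAACGATCCAGTCCTG → Tm = 64°C (< 67°C)
First 22 bases: TGACCTAACGATCCAGTCCTGG → Tm = 68°C (≥ 67°C)
Each additional base adds 2°C (A/T) or 4°C (G/C), so Tm is non-decreasing in n; n = 22 is the first length to reach 67°C.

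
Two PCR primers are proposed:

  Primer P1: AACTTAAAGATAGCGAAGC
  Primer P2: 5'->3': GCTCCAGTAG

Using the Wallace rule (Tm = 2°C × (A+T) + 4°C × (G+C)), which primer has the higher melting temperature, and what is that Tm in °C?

Primer P1, 52°C

Primer P1: A+T=12, G+C=7 → Tm = 2(12)+4(7) = 52°C
Primer P2: A+T=4, G+C=6 → Tm = 2(4)+4(6) = 32°C
52°C vs 32°C → primer P1 is higher.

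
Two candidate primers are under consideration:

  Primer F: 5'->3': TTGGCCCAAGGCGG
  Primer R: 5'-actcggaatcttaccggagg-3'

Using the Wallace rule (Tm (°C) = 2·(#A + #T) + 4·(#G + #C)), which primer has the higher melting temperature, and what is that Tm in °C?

Primer F: A+T=4, G+C=10 → Tm = 2(4)+4(10) = 48°C
Primer R: A+T=9, G+C=11 → Tm = 2(9)+4(11) = 62°C
48°C vs 62°C → primer R is higher.

Primer R, 62°C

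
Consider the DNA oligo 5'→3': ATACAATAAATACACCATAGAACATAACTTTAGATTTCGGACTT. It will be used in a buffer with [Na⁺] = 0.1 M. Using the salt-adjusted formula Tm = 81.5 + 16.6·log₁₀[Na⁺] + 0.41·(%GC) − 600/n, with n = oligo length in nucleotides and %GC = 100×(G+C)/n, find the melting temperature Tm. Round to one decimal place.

62.4°C

Length n = 44. Counting bases: A=19, T=13, C=8, G=4
G+C = 12, so %GC = 12/44 × 100 = 27.273%
Salt term: 16.6 × (-1) = -16.6
GC term: 0.41 × 27.273 = 11.182; length term: −600/44 = −13.636
Tm = 81.5 + (-16.6) + 11.182 − 13.636 = 62.446 → 62.4°C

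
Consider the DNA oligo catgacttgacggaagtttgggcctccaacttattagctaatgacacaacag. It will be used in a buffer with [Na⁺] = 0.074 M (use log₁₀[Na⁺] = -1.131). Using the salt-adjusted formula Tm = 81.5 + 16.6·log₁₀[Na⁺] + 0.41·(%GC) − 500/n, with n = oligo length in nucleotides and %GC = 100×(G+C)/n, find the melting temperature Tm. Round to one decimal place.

71.2°C

Length n = 52. Counting bases: T=13, G=11, A=16, C=12
G+C = 23, so %GC = 23/52 × 100 = 44.231%
Salt term: 16.6 × (-1.131) = -18.775
GC term: 0.41 × 44.231 = 18.135; length term: −500/52 = −9.615
Tm = 81.5 + (-18.775) + 18.135 − 9.615 = 71.245 → 71.2°C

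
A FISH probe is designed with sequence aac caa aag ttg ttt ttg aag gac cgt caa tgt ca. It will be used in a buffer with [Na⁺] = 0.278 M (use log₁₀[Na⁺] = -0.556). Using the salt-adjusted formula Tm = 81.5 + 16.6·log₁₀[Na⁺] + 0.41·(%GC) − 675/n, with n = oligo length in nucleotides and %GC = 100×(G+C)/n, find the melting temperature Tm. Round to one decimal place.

Length n = 35. Scanning the sequence gives C=6, A=12, T=10, G=7.
G+C = 13, so %GC = 13/35 × 100 = 37.143%
Salt term: 16.6 × (-0.556) = -9.23
GC term: 0.41 × 37.143 = 15.229; length term: −675/35 = −19.286
Tm = 81.5 + (-9.23) + 15.229 − 19.286 = 68.213 → 68.2°C

68.2°C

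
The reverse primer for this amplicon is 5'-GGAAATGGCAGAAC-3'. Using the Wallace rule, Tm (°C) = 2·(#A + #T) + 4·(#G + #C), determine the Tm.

42°C

T=1, C=2, G=5, A=6
A+T = 7, G+C = 7
Tm = 4·7 + 2·7 = 28 + 14 = 42°C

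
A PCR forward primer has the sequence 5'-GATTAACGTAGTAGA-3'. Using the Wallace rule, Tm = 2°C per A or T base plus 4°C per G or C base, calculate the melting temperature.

Base counts: T=4, C=1, A=6, G=4
AT pairs contribute 10, GC pairs contribute 5.
Tm = 2(10) + 4(5) = 20 + 20 = 40°C

40°C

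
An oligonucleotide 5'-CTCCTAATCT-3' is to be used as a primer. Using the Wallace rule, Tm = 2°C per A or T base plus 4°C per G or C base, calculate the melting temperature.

Counting bases: G=0, A=2, C=4, T=4
So N_AT = 6 and N_GC = 4.
Tm = 2×6 + 4×4 = 28°C

28°C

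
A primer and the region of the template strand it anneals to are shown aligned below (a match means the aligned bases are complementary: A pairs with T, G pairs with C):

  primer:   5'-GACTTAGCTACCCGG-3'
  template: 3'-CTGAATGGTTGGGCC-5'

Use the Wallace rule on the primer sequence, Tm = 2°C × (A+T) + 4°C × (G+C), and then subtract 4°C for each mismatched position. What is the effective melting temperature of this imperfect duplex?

Primer base counts: A=3, T=3, G=4, C=5 → A+T=6, G+C=9
Perfect-match Tm = 2(6) + 4(9) = 12 + 36 = 48°C
Mismatches (positions where the bases are not complementary): 2 (at positions 7, 9)
Effective Tm = 48 − 2×4 = 48 − 8 = 40°C

40°C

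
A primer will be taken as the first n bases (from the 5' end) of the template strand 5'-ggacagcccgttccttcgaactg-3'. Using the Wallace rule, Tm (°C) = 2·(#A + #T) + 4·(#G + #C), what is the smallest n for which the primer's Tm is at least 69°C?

n = 22

First 21 bases: GGACAGCCCGTTCCTTCGAAC → Tm = 68°C (< 69°C)
First 22 bases: GGACAGCCCGTTCCTTCGAACT → Tm = 70°C (≥ 69°C)
Since every base adds ≥2°C, Tm only increases with n, so the threshold is first crossed at n = 22.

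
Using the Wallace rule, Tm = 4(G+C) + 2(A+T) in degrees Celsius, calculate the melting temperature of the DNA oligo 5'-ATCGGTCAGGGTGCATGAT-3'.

Scanning the sequence gives C=3, T=5, G=7, A=4.
So N_AT = 9 and N_GC = 10.
Tm = 2(9) + 4(10) = 18 + 40 = 58°C

58°C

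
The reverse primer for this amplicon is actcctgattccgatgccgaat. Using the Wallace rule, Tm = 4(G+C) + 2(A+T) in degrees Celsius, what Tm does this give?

66°C

Scanning the sequence gives C=7, A=5, G=4, T=6.
A+T = 11, G+C = 11
Tm = 2(11) + 4(11) = 22 + 44 = 66°C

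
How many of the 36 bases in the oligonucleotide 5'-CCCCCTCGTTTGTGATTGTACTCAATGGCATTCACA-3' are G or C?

17

G=6, A=7, T=12, C=11
Total G or C: 6 + 11 = 17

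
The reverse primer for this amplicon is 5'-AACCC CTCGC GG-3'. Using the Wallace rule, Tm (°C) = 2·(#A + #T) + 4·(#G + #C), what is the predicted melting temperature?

Scanning the sequence gives T=1, G=3, C=6, A=2.
So N_AT = 3 and N_GC = 9.
Tm = 4·9 + 2·3 = 36 + 6 = 42°C

42°C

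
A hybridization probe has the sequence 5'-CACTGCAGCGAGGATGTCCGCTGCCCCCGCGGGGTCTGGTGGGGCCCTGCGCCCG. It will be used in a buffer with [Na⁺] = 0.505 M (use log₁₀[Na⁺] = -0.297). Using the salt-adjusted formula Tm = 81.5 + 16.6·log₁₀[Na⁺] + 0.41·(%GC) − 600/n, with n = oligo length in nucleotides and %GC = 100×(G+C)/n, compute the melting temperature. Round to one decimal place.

Length n = 55. Scanning the sequence gives C=21, A=4, G=22, T=8.
G+C = 43, so %GC = 43/55 × 100 = 78.182%
Salt term: 16.6 × (-0.297) = -4.93
GC term: 0.41 × 78.182 = 32.055; length term: −600/55 = −10.909
Tm = 81.5 + (-4.93) + 32.055 − 10.909 = 97.716 → 97.7°C

97.7°C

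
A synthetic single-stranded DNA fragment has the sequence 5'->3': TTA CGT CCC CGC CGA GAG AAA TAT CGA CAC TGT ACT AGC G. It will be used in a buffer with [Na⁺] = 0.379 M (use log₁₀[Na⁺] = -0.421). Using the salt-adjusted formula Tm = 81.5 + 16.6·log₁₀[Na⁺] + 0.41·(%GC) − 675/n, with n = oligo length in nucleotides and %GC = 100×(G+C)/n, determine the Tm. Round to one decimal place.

79.2°C

Length n = 40. Scanning the sequence gives T=8, A=11, C=12, G=9.
G+C = 21, so %GC = 21/40 × 100 = 52.5%
Salt term: 16.6 × (-0.421) = -6.989
GC term: 0.41 × 52.5 = 21.525; length term: −675/40 = −16.875
Tm = 81.5 + (-6.989) + 21.525 − 16.875 = 79.161 → 79.2°C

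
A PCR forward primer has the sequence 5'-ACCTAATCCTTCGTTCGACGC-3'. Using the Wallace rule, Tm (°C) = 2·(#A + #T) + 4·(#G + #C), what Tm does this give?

64°C

T=6, G=3, A=4, C=8
So N_AT = 10 and N_GC = 11.
Tm = 2(10) + 4(11) = 20 + 44 = 64°C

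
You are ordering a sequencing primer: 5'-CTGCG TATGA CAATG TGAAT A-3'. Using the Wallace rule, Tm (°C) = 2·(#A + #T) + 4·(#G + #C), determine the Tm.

58°C

C=3, T=6, G=5, A=7
AT pairs contribute 13, GC pairs contribute 8.
Tm = 2×13 + 4×8 = 58°C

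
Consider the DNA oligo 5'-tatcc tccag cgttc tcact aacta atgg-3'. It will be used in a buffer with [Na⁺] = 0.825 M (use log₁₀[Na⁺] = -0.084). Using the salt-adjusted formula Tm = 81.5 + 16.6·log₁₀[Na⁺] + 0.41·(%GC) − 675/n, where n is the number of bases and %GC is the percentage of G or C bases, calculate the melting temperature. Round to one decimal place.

75.2°C

Length n = 29. Scanning the sequence gives G=4, T=9, C=9, A=7.
G+C = 13, so %GC = 13/29 × 100 = 44.828%
Salt term: 16.6 × (-0.084) = -1.394
GC term: 0.41 × 44.828 = 18.379; length term: −675/29 = −23.276
Tm = 81.5 + (-1.394) + 18.379 − 23.276 = 75.209 → 75.2°C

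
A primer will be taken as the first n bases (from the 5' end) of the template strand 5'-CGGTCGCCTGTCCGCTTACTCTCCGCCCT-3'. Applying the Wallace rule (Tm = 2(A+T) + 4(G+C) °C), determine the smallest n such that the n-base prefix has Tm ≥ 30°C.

First 7 bases: CGGTCGC → Tm = 26°C (< 30°C)
First 8 bases: CGGTCGCC → Tm = 30°C (≥ 30°C)
Since every base adds ≥2°C, Tm only increases with n, so the threshold is first crossed at n = 8.

n = 8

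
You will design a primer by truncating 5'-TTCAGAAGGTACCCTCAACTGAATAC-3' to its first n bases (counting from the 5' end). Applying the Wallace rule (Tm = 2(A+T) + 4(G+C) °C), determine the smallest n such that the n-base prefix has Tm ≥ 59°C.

n = 21

First 20 bases: TTCAGAAGGTACCCTCAACT → Tm = 58°C (< 59°C)
First 21 bases: TTCAGAAGGTACCCTCAACTG → Tm = 62°C (≥ 59°C)
Each additional base adds 2°C (A/T) or 4°C (G/C), so Tm is non-decreasing in n; n = 21 is the first length to reach 59°C.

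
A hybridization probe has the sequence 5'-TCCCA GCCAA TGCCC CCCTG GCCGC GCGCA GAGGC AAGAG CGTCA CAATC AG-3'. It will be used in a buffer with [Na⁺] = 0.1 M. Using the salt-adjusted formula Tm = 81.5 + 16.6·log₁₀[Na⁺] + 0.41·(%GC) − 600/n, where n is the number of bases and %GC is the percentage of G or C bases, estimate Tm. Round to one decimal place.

81.0°C

Length n = 52. Scanning the sequence gives G=14, A=12, T=5, C=21.
G+C = 35, so %GC = 35/52 × 100 = 67.308%
Salt term: 16.6 × (-1) = -16.6
GC term: 0.41 × 67.308 = 27.596; length term: −600/52 = −11.538
Tm = 81.5 + (-16.6) + 27.596 − 11.538 = 80.958 → 81.0°C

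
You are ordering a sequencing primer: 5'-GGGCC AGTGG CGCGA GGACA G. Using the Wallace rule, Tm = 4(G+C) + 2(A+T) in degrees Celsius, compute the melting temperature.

74°C

Base counts: G=11, A=4, T=1, C=5
AT pairs contribute 5, GC pairs contribute 16.
Tm = 4·16 + 2·5 = 64 + 10 = 74°C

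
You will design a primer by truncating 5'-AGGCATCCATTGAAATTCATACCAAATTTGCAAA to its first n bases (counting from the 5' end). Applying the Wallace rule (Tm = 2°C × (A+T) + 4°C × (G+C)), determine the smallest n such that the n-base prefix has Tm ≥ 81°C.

First 30 bases: AGGCATCCATTGAAATTCATACCAAATTTG → Tm = 80°C (< 81°C)
First 31 bases: AGGCATCCATTGAAATTCATACCAAATTTGC → Tm = 84°C (≥ 81°C)
Since every base adds ≥2°C, Tm only increases with n, so the threshold is first crossed at n = 31.

n = 31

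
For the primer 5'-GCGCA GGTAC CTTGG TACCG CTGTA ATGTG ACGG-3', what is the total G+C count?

20

Counting bases: T=8, G=12, C=8, A=6
Total G or C: 12 + 8 = 20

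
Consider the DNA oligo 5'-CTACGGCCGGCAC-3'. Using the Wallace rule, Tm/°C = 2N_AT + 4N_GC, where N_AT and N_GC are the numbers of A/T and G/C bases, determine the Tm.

Base counts: C=6, A=2, T=1, G=4
A+T = 3, G+C = 10
Tm = 2×3 + 4×10 = 46°C

46°C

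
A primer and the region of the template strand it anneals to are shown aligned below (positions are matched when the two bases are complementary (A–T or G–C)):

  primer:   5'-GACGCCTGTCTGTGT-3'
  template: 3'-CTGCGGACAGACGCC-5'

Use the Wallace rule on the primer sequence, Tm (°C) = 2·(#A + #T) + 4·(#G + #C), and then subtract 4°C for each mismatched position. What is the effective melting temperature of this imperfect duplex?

40°C

Primer base counts: A=1, T=5, G=5, C=4 → A+T=6, G+C=9
Perfect-match Tm = 2(6) + 4(9) = 12 + 36 = 48°C
Mismatches (positions where the bases are not complementary): 2 (at positions 13, 15)
Effective Tm = 48 − 2×4 = 48 − 8 = 40°C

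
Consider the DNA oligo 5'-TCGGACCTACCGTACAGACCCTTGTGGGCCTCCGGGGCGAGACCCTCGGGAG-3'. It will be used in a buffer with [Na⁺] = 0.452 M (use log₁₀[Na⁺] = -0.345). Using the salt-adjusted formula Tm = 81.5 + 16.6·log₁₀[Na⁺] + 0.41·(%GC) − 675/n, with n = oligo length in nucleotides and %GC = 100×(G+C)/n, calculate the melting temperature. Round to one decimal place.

91.2°C

Length n = 52. A=8, T=8, G=18, C=18
G+C = 36, so %GC = 36/52 × 100 = 69.231%
Salt term: 16.6 × (-0.345) = -5.727
GC term: 0.41 × 69.231 = 28.385; length term: −675/52 = −12.981
Tm = 81.5 + (-5.727) + 28.385 − 12.981 = 91.177 → 91.2°C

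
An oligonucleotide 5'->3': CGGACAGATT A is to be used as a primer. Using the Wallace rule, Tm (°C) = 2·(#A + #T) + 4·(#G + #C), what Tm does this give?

Scanning the sequence gives A=4, T=2, C=2, G=3.
So N_AT = 6 and N_GC = 5.
Tm = 4·5 + 2·6 = 20 + 12 = 32°C

32°C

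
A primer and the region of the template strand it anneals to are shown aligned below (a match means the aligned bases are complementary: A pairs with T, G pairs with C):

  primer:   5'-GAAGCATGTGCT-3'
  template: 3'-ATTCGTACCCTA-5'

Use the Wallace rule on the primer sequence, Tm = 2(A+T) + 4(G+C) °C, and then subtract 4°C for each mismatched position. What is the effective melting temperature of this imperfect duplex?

24°C

Primer base counts: A=3, T=3, G=4, C=2 → A+T=6, G+C=6
Perfect-match Tm = 2(6) + 4(6) = 12 + 24 = 36°C
Mismatches (positions where the bases are not complementary): 3 (at positions 1, 9, 11)
Effective Tm = 36 − 3×4 = 36 − 12 = 24°C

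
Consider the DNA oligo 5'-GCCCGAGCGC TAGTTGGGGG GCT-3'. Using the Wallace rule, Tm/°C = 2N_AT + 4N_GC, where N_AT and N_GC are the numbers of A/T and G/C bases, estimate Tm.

C=6, G=11, A=2, T=4
AT pairs contribute 6, GC pairs contribute 17.
Tm = 2(6) + 4(17) = 12 + 68 = 80°C

80°C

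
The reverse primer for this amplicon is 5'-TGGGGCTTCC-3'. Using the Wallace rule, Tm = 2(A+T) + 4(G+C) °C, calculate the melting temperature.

34°C

Scanning the sequence gives T=3, G=4, C=3, A=0.
A+T = 3, G+C = 7
Tm = 4·7 + 2·3 = 28 + 6 = 34°C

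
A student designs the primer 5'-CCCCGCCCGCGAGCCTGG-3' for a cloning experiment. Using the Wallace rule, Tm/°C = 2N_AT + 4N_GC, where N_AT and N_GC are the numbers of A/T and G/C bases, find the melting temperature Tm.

68°C

Scanning the sequence gives T=1, G=6, C=10, A=1.
So N_AT = 2 and N_GC = 16.
Tm = 4·16 + 2·2 = 64 + 4 = 68°C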